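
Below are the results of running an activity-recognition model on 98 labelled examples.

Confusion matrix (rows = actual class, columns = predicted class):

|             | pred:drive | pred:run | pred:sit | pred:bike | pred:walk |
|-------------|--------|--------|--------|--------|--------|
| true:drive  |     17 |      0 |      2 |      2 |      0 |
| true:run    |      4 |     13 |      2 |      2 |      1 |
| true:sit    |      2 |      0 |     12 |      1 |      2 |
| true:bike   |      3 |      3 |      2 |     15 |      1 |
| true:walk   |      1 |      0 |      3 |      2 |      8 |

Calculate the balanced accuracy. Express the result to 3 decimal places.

Balanced accuracy = mean of per-class recall.
  drive: recall = 17/21 = 0.8095
  run: recall = 13/22 = 0.5909
  sit: recall = 12/17 = 0.7059
  bike: recall = 15/24 = 0.6250
  walk: recall = 8/14 = 0.5714
Mean = (0.8095 + 0.5909 + 0.7059 + 0.6250 + 0.5714) / 5 = 0.661

0.661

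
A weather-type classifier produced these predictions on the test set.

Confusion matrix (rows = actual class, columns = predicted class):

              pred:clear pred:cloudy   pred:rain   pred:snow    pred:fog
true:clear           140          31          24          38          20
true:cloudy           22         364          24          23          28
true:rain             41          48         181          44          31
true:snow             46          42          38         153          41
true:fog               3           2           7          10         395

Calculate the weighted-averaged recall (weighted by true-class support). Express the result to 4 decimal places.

Per-class recall (TP/(TP+FN)):
  clear: TP=140, FN=31+24+38+20=113 → 140/253 = 0.55336
  cloudy: TP=364, FN=22+24+23+28=97 → 364/461 = 0.78959
  rain: TP=181, FN=41+48+44+31=164 → 181/345 = 0.52464
  snow: TP=153, FN=46+42+38+41=167 → 153/320 = 0.47813
  fog: TP=395, FN=3+2+7+10=22 → 395/417 = 0.94724
Weighted-recall = Σ (supportᵢ/N)·recallᵢ with N=1796: (253/1796)·0.55336 + (461/1796)·0.78959 + (345/1796)·0.52464 + (320/1796)·0.47813 + (417/1796)·0.94724 = 0.6865

0.6865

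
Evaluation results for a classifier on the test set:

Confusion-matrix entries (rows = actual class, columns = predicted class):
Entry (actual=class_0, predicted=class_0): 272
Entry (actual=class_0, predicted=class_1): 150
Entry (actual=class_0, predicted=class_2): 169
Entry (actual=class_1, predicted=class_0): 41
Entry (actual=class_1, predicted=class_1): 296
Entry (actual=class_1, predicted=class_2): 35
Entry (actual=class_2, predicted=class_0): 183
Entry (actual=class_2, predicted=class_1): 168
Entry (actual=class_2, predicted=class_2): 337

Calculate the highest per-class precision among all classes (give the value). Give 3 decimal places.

0.623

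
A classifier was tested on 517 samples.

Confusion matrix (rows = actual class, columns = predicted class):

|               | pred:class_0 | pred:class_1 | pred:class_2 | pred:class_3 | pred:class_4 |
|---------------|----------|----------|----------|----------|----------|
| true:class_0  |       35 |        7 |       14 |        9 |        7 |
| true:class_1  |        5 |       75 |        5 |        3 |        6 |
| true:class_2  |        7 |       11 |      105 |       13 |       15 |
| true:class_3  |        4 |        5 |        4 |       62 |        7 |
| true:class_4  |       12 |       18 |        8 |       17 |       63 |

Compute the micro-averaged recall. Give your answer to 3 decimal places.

Micro-averaging pools counts across classes: ΣTP=340, ΣFP=177, ΣFN=177.
Micro-recall = TP/(TP+FN) on pooled counts = 0.658 (equals overall accuracy in single-label multiclass).

0.658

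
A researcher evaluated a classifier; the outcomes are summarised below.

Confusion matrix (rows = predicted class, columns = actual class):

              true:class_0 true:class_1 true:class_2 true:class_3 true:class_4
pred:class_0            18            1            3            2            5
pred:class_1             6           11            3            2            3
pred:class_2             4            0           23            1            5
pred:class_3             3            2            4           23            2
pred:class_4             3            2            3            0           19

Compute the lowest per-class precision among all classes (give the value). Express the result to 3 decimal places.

Per-class precision (TP/(TP+FP)):
  class_0: TP=18, FP=1+3+2+5=11 → 18/29 = 0.6207
  class_1: TP=11, FP=6+3+2+3=14 → 11/25 = 0.4400
  class_2: TP=23, FP=4+0+1+5=10 → 23/33 = 0.6970
  class_3: TP=23, FP=3+2+4+2=11 → 23/34 = 0.6765
  class_4: TP=19, FP=3+2+3+0=8 → 19/27 = 0.7037
Lowest is class 'class_1' with precision = 0.440.

0.440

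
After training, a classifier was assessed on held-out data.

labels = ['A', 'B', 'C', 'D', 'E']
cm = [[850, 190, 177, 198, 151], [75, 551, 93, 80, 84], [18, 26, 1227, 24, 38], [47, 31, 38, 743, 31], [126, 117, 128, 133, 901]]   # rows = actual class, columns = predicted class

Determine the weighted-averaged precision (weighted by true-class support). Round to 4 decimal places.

0.7109

Per-class precision (TP/(TP+FP)):
  A: TP=850, FP=75+18+47+126=266 → 850/1116 = 0.76165
  B: TP=551, FP=190+26+31+117=364 → 551/915 = 0.60219
  C: TP=1227, FP=177+93+38+128=436 → 1227/1663 = 0.73782
  D: TP=743, FP=198+80+24+133=435 → 743/1178 = 0.63073
  E: TP=901, FP=151+84+38+31=304 → 901/1205 = 0.74772
Weighted-precision = Σ (supportᵢ/N)·precisionᵢ with N=6077: (1566/6077)·0.76165 + (883/6077)·0.60219 + (1333/6077)·0.73782 + (890/6077)·0.63073 + (1405/6077)·0.74772 = 0.7109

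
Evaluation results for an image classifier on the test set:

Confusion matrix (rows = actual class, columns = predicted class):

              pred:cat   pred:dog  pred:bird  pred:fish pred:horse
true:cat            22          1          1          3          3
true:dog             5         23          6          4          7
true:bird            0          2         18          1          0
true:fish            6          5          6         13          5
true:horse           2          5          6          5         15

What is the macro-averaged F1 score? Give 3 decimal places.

Per-class F1 score (2·TP/(2·TP+FP+FN)):
  cat: TP=22, FP=5+0+6+2=13, FN=1+1+3+3=8 → 44/65 = 0.6769
  dog: TP=23, FP=1+2+5+5=13, FN=5+6+4+7=22 → 46/81 = 0.5679
  bird: TP=18, FP=1+6+6+6=19, FN=0+2+1+0=3 → 36/58 = 0.6207
  fish: TP=13, FP=3+4+1+5=13, FN=6+5+6+5=22 → 26/61 = 0.4262
  horse: TP=15, FP=3+7+0+5=15, FN=2+5+6+5=18 → 30/63 = 0.4762
Macro-F1 score = mean = (0.6769 + 0.5679 + 0.6207 + 0.4262 + 0.4762) / 5 = 0.554

0.554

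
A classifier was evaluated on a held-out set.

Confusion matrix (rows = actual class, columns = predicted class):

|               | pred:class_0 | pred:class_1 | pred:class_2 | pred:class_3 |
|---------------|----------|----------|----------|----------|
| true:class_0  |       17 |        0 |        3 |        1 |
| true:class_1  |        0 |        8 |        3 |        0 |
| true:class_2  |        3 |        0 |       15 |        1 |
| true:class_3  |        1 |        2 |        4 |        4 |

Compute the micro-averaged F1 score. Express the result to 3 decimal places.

Micro-averaging pools counts across classes: ΣTP=44, ΣFP=18, ΣFN=18.
Micro-F1 score = 2·TP/(2·TP+FP+FN) on pooled counts = 0.710 (equals overall accuracy in single-label multiclass).

0.710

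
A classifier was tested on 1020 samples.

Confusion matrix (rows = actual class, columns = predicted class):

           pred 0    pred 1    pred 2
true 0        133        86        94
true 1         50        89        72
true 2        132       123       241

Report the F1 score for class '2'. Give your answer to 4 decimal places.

F1 score = 2·TP/(2·TP+FP+FN).
2: TP=241, FP=94+72=166, FN=132+123=255 → 482/903 = 0.53378

0.5338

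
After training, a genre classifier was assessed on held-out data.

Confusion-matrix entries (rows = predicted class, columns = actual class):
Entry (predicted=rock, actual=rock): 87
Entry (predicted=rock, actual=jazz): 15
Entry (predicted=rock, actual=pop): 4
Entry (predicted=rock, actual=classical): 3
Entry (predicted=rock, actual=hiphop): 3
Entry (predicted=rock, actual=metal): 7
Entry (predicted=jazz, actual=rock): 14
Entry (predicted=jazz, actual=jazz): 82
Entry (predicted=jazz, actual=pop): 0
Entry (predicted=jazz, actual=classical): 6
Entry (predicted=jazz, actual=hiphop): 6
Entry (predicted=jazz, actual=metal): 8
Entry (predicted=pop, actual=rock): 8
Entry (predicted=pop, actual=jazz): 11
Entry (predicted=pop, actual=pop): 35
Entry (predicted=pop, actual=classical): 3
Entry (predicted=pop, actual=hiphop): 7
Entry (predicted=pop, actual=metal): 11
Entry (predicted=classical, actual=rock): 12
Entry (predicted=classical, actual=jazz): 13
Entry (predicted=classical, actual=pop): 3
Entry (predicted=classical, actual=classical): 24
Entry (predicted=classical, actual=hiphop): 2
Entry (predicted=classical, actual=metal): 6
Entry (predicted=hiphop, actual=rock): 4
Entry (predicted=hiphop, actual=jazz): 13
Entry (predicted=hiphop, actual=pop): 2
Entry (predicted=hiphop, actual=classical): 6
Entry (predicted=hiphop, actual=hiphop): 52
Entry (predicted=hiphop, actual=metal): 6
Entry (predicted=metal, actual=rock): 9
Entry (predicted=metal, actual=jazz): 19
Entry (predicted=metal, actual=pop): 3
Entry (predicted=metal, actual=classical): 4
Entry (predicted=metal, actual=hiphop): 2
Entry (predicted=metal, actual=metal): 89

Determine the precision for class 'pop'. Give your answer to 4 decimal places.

Treat 'pop' as positive and all other classes as negative.
precision = TP/(TP+FP).
pop: TP=35, FP=8+11+3+7+11=40 → 35/75 = 0.46667

0.4667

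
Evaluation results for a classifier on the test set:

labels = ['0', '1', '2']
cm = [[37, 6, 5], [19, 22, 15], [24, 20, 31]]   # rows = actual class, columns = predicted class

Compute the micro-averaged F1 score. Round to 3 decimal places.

Micro-averaging pools counts across classes: ΣTP=90, ΣFP=89, ΣFN=89.
Micro-F1 score = 2·TP/(2·TP+FP+FN) on pooled counts = 0.503 (equals overall accuracy in single-label multiclass).

0.503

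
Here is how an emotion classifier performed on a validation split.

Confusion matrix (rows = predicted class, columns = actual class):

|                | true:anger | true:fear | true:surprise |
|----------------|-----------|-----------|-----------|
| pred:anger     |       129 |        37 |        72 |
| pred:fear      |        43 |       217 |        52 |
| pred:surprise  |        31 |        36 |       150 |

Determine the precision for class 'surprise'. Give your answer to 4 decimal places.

0.6912

Take TP from the diagonal, FP from the rest of the 'surprise' prediction marginal, FN from the rest of the 'surprise' actual marginal.
precision = TP/(TP+FP).
surprise: TP=150, FP=31+36=67 → 150/217 = 0.69124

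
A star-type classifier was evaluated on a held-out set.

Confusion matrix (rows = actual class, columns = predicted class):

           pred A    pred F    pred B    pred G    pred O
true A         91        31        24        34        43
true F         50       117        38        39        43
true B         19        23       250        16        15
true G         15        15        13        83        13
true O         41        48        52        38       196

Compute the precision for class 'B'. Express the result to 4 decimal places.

Take TP from the diagonal, FP from the rest of the 'B' prediction marginal, FN from the rest of the 'B' actual marginal.
precision = TP/(TP+FP).
B: TP=250, FP=24+38+13+52=127 → 250/377 = 0.66313

0.6631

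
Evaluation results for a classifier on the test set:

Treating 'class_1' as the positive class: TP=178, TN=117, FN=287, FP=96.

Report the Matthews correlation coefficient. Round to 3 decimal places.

MCC = (TP·TN − FP·FN) / √((TP+FP)(TP+FN)(TN+FP)(TN+FN))
Numerator = 178·117 − 96·287 = -6726
Denominator = √(274·465·213·404) = √10963885320 = 104708.5733
MCC = -6726 / 104708.5733 = -0.064

-0.064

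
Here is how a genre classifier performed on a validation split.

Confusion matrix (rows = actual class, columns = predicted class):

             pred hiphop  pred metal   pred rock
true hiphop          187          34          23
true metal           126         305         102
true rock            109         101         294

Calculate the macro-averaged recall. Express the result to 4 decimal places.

Per-class recall (TP/(TP+FN)):
  hiphop: TP=187, FN=34+23=57 → 187/244 = 0.76639
  metal: TP=305, FN=126+102=228 → 305/533 = 0.57223
  rock: TP=294, FN=109+101=210 → 294/504 = 0.58333
Macro-recall = mean = (0.76639 + 0.57223 + 0.58333) / 3 = 0.6407

0.6407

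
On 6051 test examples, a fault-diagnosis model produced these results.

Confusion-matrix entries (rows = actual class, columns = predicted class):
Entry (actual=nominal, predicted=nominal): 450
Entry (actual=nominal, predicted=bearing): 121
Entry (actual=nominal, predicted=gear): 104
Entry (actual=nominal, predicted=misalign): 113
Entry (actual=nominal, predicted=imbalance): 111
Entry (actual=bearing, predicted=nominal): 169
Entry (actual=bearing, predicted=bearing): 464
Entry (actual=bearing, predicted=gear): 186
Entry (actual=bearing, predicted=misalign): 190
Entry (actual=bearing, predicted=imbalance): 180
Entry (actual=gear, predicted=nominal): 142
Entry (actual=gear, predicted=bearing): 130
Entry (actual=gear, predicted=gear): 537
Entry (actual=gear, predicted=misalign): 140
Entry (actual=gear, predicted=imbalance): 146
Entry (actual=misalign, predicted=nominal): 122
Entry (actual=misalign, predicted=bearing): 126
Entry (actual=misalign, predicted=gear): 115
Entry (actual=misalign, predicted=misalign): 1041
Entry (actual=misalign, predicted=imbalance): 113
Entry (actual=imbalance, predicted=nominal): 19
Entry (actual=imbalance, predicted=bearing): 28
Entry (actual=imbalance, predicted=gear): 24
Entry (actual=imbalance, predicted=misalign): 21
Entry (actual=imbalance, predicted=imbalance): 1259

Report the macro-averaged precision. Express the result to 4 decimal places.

Per-class precision (TP/(TP+FP)):
  nominal: TP=450, FP=169+142+122+19=452 → 450/902 = 0.49889
  bearing: TP=464, FP=121+130+126+28=405 → 464/869 = 0.53395
  gear: TP=537, FP=104+186+115+24=429 → 537/966 = 0.55590
  misalign: TP=1041, FP=113+190+140+21=464 → 1041/1505 = 0.69169
  imbalance: TP=1259, FP=111+180+146+113=550 → 1259/1809 = 0.69596
Macro-precision = mean = (0.49889 + 0.53395 + 0.55590 + 0.69169 + 0.69596) / 5 = 0.5953

0.5953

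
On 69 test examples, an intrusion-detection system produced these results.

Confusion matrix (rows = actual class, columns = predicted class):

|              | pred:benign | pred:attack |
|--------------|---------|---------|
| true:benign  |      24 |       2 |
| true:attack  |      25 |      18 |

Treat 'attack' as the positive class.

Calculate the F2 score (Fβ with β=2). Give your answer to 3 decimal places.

Fβ = (1+β²)·TP / ((1+β²)·TP + β²·FN + FP), with β²=4
= 5·18 / (5·18 + 4·25 + 2) = 0.469

0.469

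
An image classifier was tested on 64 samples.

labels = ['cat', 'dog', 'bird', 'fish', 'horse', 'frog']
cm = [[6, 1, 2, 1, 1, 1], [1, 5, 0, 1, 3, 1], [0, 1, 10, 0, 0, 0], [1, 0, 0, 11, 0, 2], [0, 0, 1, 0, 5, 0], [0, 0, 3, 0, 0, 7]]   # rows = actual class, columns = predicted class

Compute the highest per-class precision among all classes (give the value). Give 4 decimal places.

0.8462

Per-class precision (TP/(TP+FP)):
  cat: TP=6, FP=1+0+1+0+0=2 → 6/8 = 0.75000
  dog: TP=5, FP=1+1+0+0+0=2 → 5/7 = 0.71429
  bird: TP=10, FP=2+0+0+1+3=6 → 10/16 = 0.62500
  fish: TP=11, FP=1+1+0+0+0=2 → 11/13 = 0.84615
  horse: TP=5, FP=1+3+0+0+0=4 → 5/9 = 0.55556
  frog: TP=7, FP=1+1+0+2+0=4 → 7/11 = 0.63636
Highest is class 'fish' with precision = 0.8462.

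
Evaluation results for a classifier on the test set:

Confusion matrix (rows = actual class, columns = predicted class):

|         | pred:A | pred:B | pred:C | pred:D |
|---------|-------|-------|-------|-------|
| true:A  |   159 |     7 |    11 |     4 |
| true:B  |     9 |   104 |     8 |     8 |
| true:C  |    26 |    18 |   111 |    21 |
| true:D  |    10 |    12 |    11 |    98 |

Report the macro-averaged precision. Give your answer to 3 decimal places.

0.763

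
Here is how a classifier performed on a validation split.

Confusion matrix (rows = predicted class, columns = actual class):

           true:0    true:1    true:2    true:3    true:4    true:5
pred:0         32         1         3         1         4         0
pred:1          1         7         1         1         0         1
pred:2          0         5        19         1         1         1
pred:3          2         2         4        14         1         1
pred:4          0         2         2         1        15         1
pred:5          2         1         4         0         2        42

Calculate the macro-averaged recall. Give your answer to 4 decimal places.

0.6954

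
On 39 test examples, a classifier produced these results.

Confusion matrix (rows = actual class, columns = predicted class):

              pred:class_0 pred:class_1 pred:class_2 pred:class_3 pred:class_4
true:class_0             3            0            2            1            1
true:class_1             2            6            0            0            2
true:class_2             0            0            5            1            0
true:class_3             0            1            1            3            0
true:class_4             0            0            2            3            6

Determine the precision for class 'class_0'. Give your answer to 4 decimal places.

0.6000

Treat 'class_0' as positive and all other classes as negative.
precision = TP/(TP+FP).
class_0: TP=3, FP=2+0+0+0=2 → 3/5 = 0.60000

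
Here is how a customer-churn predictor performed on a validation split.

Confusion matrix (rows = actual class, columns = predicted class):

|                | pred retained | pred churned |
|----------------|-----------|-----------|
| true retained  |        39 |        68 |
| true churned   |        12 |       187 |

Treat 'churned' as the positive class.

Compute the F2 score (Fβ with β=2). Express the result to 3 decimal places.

0.890

Fβ = (1+β²)·TP / ((1+β²)·TP + β²·FN + FP), with β²=4
= 5·187 / (5·187 + 4·12 + 68) = 0.890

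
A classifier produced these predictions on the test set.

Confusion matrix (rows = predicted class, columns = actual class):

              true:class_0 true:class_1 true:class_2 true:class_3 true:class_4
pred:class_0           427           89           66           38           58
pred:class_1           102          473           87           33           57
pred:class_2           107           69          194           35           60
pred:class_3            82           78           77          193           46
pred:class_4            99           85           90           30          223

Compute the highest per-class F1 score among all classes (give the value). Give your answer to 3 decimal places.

0.612

Per-class F1 score (2·TP/(2·TP+FP+FN)):
  class_0: TP=427, FP=89+66+38+58=251, FN=102+107+82+99=390 → 854/1495 = 0.5712
  class_1: TP=473, FP=102+87+33+57=279, FN=89+69+78+85=321 → 946/1546 = 0.6119
  class_2: TP=194, FP=107+69+35+60=271, FN=66+87+77+90=320 → 388/979 = 0.3963
  class_3: TP=193, FP=82+78+77+46=283, FN=38+33+35+30=136 → 386/805 = 0.4795
  class_4: TP=223, FP=99+85+90+30=304, FN=58+57+60+46=221 → 446/971 = 0.4593
Highest is class 'class_1' with F1 score = 0.612.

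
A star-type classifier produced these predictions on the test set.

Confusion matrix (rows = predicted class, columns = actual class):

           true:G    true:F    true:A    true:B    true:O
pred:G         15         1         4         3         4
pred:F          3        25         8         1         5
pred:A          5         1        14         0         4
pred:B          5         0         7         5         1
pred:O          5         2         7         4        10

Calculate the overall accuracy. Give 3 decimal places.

Accuracy = trace / total = (15+25+14+5+10=69) / 139 = 69/139 = 0.496

0.496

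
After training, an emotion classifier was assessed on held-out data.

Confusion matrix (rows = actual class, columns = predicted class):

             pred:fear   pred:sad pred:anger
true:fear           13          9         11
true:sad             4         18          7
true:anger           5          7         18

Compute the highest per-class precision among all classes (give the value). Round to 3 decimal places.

Per-class precision (TP/(TP+FP)):
  fear: TP=13, FP=4+5=9 → 13/22 = 0.5909
  sad: TP=18, FP=9+7=16 → 18/34 = 0.5294
  anger: TP=18, FP=11+7=18 → 18/36 = 0.5000
Highest is class 'fear' with precision = 0.591.

0.591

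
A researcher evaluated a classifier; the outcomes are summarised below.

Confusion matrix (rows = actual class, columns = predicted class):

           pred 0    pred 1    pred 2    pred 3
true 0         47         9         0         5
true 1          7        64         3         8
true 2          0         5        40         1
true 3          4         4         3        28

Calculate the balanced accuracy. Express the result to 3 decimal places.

0.785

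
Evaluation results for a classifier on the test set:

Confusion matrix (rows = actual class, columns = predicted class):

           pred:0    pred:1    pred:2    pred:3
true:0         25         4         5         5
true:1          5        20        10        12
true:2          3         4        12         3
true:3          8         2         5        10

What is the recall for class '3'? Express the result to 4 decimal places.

Take TP from the diagonal, FP from the rest of the '3' prediction marginal, FN from the rest of the '3' actual marginal.
recall = TP/(TP+FN).
3: TP=10, FN=8+2+5=15 → 10/25 = 0.40000

0.4000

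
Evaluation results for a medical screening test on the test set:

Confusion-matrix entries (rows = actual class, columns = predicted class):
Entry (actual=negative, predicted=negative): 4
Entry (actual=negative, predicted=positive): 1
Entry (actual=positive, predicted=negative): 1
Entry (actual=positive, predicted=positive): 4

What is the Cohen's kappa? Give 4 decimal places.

Observed agreement pₒ = trace/N = 8/10 = 0.80000
Expected agreement pₑ = Σ (rowᵢ·colᵢ)/N² = (5·5 + 5·5)/10² = 0.50000
κ = (pₒ − pₑ)/(1 − pₑ) = (0.80000 − 0.50000)/(1 − 0.50000) = 0.6000

0.6000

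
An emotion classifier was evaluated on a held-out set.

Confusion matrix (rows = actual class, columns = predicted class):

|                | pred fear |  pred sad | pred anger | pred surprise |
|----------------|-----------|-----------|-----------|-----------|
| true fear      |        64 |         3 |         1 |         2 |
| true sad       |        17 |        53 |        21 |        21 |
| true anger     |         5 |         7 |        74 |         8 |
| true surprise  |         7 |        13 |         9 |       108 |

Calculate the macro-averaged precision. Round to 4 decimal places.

Per-class precision (TP/(TP+FP)):
  fear: TP=64, FP=17+5+7=29 → 64/93 = 0.68817
  sad: TP=53, FP=3+7+13=23 → 53/76 = 0.69737
  anger: TP=74, FP=1+21+9=31 → 74/105 = 0.70476
  surprise: TP=108, FP=2+21+8=31 → 108/139 = 0.77698
Macro-precision = mean = (0.68817 + 0.69737 + 0.70476 + 0.77698) / 4 = 0.7168

0.7168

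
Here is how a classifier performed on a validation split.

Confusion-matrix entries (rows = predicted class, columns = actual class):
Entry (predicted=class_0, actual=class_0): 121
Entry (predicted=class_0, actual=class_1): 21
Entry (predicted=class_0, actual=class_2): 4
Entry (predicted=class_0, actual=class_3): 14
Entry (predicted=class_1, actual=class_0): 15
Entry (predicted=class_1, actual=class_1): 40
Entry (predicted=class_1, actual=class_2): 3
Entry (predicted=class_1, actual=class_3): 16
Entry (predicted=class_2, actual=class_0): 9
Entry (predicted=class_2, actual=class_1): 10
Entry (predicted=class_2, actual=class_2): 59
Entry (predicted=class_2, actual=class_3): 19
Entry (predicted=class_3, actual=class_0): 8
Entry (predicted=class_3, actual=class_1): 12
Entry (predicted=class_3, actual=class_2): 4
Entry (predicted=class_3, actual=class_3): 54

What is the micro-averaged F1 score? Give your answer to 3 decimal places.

Micro-averaging pools counts across classes: ΣTP=274, ΣFP=135, ΣFN=135.
Micro-F1 score = 2·TP/(2·TP+FP+FN) on pooled counts = 0.670 (equals overall accuracy in single-label multiclass).

0.670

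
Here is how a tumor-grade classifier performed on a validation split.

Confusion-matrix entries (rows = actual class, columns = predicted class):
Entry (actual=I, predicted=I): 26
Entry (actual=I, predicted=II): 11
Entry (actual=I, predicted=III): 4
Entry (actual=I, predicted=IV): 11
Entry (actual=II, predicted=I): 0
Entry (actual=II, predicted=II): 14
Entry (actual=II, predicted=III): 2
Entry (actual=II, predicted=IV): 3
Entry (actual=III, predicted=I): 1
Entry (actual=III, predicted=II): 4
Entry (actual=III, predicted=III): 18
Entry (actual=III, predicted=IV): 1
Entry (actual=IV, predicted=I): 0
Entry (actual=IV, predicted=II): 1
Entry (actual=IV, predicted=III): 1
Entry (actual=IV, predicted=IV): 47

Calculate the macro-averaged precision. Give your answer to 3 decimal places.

Per-class precision (TP/(TP+FP)):
  I: TP=26, FP=0+1+0=1 → 26/27 = 0.9630
  II: TP=14, FP=11+4+1=16 → 14/30 = 0.4667
  III: TP=18, FP=4+2+1=7 → 18/25 = 0.7200
  IV: TP=47, FP=11+3+1=15 → 47/62 = 0.7581
Macro-precision = mean = (0.9630 + 0.4667 + 0.7200 + 0.7581) / 4 = 0.727

0.727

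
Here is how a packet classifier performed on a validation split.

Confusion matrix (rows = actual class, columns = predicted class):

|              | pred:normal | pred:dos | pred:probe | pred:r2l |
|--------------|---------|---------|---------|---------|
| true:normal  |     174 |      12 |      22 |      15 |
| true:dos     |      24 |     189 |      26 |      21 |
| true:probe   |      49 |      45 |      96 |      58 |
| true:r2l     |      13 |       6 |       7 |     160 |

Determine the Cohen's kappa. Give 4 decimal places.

Observed agreement pₒ = trace/N = 619/917 = 0.67503
Expected agreement pₑ = Σ (rowᵢ·colᵢ)/N² = (223·260 + 260·252 + 248·151 + 186·254)/917² = 0.24759
κ = (pₒ − pₑ)/(1 − pₑ) = (0.67503 − 0.24759)/(1 − 0.24759) = 0.5681

0.5681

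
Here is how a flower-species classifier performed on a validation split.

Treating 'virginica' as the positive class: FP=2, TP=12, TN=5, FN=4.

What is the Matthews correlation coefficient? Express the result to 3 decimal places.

0.438

MCC = (TP·TN − FP·FN) / √((TP+FP)(TP+FN)(TN+FP)(TN+FN))
Numerator = 12·5 − 2·4 = 52
Denominator = √(14·16·7·9) = √14112 = 118.7939
MCC = 52 / 118.7939 = 0.438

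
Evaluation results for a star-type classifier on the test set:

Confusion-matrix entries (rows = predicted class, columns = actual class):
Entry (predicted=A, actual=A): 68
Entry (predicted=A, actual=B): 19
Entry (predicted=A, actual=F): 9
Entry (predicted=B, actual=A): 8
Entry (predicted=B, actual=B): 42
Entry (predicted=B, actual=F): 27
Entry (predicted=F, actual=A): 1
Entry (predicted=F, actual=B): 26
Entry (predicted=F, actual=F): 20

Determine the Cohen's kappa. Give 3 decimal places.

0.375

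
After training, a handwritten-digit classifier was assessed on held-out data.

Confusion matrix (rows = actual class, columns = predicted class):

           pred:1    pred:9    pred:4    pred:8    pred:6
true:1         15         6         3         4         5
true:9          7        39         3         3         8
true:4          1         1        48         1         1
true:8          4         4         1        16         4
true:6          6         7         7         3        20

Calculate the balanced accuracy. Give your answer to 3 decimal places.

0.609

Balanced accuracy = mean of per-class recall.
  1: recall = 15/33 = 0.4545
  9: recall = 39/60 = 0.6500
  4: recall = 48/52 = 0.9231
  8: recall = 16/29 = 0.5517
  6: recall = 20/43 = 0.4651
Mean = (0.4545 + 0.6500 + 0.9231 + 0.5517 + 0.4651) / 5 = 0.609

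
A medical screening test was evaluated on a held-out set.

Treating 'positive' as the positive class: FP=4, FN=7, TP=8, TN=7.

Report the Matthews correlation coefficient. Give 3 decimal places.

0.168

MCC = (TP·TN − FP·FN) / √((TP+FP)(TP+FN)(TN+FP)(TN+FN))
Numerator = 8·7 − 4·7 = 28
Denominator = √(12·15·11·14) = √27720 = 166.4932
MCC = 28 / 166.4932 = 0.168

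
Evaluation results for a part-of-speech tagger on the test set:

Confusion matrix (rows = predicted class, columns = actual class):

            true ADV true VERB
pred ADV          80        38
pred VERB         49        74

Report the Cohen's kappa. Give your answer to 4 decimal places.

0.2791

Observed agreement pₒ = trace/N = 154/241 = 0.63900
Expected agreement pₑ = Σ (rowᵢ·colᵢ)/N² = (129·118 + 112·123)/241² = 0.49927
κ = (pₒ − pₑ)/(1 − pₑ) = (0.63900 − 0.49927)/(1 − 0.49927) = 0.2791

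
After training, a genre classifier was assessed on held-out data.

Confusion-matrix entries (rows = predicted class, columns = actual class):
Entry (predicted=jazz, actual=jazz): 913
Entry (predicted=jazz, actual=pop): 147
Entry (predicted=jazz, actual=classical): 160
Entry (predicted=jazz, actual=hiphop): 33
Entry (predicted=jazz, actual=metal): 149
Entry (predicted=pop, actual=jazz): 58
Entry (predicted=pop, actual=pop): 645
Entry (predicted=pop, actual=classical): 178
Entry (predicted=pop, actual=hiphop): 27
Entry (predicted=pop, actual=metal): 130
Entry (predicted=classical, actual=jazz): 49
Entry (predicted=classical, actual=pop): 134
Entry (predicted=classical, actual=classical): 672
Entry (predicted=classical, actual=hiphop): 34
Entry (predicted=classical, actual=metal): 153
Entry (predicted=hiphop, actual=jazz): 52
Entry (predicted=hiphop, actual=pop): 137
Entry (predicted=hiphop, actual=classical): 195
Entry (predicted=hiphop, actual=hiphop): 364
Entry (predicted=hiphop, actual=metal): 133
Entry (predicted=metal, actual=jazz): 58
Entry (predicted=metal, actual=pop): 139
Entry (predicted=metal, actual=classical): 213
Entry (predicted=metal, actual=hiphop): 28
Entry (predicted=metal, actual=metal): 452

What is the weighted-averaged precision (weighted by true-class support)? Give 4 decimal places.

Per-class precision (TP/(TP+FP)):
  jazz: TP=913, FP=147+160+33+149=489 → 913/1402 = 0.65121
  pop: TP=645, FP=58+178+27+130=393 → 645/1038 = 0.62139
  classical: TP=672, FP=49+134+34+153=370 → 672/1042 = 0.64491
  hiphop: TP=364, FP=52+137+195+133=517 → 364/881 = 0.41317
  metal: TP=452, FP=58+139+213+28=438 → 452/890 = 0.50787
Weighted-precision = Σ (supportᵢ/N)·precisionᵢ with N=5253: (1130/5253)·0.65121 + (1202/5253)·0.62139 + (1418/5253)·0.64491 + (486/5253)·0.41317 + (1017/5253)·0.50787 = 0.5929

0.5929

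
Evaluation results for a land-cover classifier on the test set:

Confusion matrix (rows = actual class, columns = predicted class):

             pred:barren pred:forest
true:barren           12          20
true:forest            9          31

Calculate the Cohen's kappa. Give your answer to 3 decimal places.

0.155

Observed agreement pₒ = trace/N = 43/72 = 0.5972
Expected agreement pₑ = Σ (rowᵢ·colᵢ)/N² = (32·21 + 40·51)/72² = 0.5231
κ = (pₒ − pₑ)/(1 − pₑ) = (0.5972 − 0.5231)/(1 − 0.5231) = 0.155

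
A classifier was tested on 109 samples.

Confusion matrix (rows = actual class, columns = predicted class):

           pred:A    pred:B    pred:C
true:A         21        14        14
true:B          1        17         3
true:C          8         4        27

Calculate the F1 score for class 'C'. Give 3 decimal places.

0.651

Treat 'C' as positive and all other classes as negative.
F1 score = 2·TP/(2·TP+FP+FN).
C: TP=27, FP=14+3=17, FN=8+4=12 → 54/83 = 0.6506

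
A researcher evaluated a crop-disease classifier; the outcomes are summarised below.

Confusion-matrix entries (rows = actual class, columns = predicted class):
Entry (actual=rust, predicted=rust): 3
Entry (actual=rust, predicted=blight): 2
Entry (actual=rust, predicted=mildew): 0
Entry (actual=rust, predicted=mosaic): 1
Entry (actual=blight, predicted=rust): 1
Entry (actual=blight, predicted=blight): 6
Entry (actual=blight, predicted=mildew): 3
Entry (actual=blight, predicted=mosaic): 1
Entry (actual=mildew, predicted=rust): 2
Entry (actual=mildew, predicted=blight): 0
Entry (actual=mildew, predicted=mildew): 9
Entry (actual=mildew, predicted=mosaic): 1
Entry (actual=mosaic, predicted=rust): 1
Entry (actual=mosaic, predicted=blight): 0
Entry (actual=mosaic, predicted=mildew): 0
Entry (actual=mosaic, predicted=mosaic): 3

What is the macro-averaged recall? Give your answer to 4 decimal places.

0.6364

Per-class recall (TP/(TP+FN)):
  rust: TP=3, FN=2+0+1=3 → 3/6 = 0.50000
  blight: TP=6, FN=1+3+1=5 → 6/11 = 0.54545
  mildew: TP=9, FN=2+0+1=3 → 9/12 = 0.75000
  mosaic: TP=3, FN=1+0+0=1 → 3/4 = 0.75000
Macro-recall = mean = (0.50000 + 0.54545 + 0.75000 + 0.75000) / 4 = 0.6364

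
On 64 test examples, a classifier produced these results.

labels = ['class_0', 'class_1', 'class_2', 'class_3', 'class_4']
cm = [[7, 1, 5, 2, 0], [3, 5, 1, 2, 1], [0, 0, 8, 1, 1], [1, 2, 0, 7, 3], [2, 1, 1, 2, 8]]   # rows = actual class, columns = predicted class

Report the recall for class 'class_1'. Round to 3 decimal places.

0.417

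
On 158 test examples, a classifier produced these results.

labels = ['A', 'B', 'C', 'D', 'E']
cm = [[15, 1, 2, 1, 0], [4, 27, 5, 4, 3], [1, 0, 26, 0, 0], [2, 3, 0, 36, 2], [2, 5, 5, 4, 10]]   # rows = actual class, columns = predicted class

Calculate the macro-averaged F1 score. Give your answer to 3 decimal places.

Per-class F1 score (2·TP/(2·TP+FP+FN)):
  A: TP=15, FP=4+1+2+2=9, FN=1+2+1+0=4 → 30/43 = 0.6977
  B: TP=27, FP=1+0+3+5=9, FN=4+5+4+3=16 → 54/79 = 0.6835
  C: TP=26, FP=2+5+0+5=12, FN=1+0+0+0=1 → 52/65 = 0.8000
  D: TP=36, FP=1+4+0+4=9, FN=2+3+0+2=7 → 72/88 = 0.8182
  E: TP=10, FP=0+3+0+2=5, FN=2+5+5+4=16 → 20/41 = 0.4878
Macro-F1 score = mean = (0.6977 + 0.6835 + 0.8000 + 0.8182 + 0.4878) / 5 = 0.697

0.697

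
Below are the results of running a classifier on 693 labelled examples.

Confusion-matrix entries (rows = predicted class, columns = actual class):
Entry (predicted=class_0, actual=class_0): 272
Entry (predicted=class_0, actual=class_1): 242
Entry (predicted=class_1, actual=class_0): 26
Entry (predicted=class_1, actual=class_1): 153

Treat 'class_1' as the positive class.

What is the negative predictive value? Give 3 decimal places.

NPV = TN/(TN+FN) = 272/(272+242) = 0.529

0.529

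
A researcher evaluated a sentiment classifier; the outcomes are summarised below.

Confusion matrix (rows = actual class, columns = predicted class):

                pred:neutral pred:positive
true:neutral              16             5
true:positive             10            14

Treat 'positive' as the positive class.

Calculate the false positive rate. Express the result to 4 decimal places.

0.2381

FPR = FP/(FP+TN) = 5/(5+16) = 0.2381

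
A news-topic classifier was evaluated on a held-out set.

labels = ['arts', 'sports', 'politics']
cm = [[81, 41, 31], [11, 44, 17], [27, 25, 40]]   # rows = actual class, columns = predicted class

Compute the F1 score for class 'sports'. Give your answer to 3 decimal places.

Treat 'sports' as positive and all other classes as negative.
F1 score = 2·TP/(2·TP+FP+FN).
sports: TP=44, FP=41+25=66, FN=11+17=28 → 88/182 = 0.4835

0.484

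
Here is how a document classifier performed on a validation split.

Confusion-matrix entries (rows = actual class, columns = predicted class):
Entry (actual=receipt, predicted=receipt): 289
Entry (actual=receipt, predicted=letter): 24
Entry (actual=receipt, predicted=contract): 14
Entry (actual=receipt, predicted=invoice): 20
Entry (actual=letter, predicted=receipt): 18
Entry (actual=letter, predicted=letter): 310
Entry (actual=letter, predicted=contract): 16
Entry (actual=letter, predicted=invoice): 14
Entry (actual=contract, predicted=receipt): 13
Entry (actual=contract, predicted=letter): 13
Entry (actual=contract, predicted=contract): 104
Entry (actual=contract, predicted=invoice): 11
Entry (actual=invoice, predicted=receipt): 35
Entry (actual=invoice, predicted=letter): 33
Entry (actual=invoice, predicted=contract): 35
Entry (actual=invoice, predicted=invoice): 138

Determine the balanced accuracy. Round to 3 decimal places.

0.752

Balanced accuracy = mean of per-class recall.
  receipt: recall = 289/347 = 0.8329
  letter: recall = 310/358 = 0.8659
  contract: recall = 104/141 = 0.7376
  invoice: recall = 138/241 = 0.5726
Mean = (0.8329 + 0.8659 + 0.7376 + 0.5726) / 4 = 0.752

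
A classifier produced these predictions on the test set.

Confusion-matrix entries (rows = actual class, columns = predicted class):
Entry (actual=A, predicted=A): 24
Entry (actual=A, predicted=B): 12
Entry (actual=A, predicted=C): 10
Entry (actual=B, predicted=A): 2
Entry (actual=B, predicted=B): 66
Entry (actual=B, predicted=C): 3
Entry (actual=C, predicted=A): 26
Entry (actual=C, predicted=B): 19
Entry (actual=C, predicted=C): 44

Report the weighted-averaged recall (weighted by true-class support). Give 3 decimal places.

0.650

Per-class recall (TP/(TP+FN)):
  A: TP=24, FN=12+10=22 → 24/46 = 0.5217
  B: TP=66, FN=2+3=5 → 66/71 = 0.9296
  C: TP=44, FN=26+19=45 → 44/89 = 0.4944
Weighted-recall = Σ (supportᵢ/N)·recallᵢ with N=206: (46/206)·0.5217 + (71/206)·0.9296 + (89/206)·0.4944 = 0.650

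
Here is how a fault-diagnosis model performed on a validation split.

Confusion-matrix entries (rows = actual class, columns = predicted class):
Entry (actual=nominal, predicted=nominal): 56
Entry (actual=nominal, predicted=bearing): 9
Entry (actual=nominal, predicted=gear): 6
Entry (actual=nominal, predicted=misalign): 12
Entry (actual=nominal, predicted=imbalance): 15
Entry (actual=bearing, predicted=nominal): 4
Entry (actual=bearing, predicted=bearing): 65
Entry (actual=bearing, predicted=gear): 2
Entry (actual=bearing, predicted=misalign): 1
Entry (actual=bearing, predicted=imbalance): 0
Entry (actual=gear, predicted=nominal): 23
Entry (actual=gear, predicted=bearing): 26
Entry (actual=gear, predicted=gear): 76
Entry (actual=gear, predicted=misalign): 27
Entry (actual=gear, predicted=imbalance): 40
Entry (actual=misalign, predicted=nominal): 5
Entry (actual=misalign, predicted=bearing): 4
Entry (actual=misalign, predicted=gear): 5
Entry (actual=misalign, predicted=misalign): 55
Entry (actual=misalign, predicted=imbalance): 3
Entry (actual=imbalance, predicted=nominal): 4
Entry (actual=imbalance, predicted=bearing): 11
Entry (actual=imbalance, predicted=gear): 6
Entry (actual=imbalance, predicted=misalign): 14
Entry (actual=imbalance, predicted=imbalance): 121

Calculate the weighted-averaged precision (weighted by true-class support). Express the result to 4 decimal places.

Per-class precision (TP/(TP+FP)):
  nominal: TP=56, FP=4+23+5+4=36 → 56/92 = 0.60870
  bearing: TP=65, FP=9+26+4+11=50 → 65/115 = 0.56522
  gear: TP=76, FP=6+2+5+6=19 → 76/95 = 0.80000
  misalign: TP=55, FP=12+1+27+14=54 → 55/109 = 0.50459
  imbalance: TP=121, FP=15+0+40+3=58 → 121/179 = 0.67598
Weighted-precision = Σ (supportᵢ/N)·precisionᵢ with N=590: (98/590)·0.60870 + (72/590)·0.56522 + (192/590)·0.80000 + (72/590)·0.50459 + (156/590)·0.67598 = 0.6707

0.6707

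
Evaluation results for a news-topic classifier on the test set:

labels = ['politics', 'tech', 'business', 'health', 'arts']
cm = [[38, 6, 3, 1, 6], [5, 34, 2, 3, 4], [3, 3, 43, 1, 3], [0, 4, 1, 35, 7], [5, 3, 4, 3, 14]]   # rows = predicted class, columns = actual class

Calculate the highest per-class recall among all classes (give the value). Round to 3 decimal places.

0.814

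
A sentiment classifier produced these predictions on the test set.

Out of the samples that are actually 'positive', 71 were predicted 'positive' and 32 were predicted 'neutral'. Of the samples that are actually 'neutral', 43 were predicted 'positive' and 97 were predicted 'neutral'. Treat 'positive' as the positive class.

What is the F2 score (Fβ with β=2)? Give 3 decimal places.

Fβ = (1+β²)·TP / ((1+β²)·TP + β²·FN + FP), with β²=4
= 5·71 / (5·71 + 4·32 + 43) = 0.675

0.675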